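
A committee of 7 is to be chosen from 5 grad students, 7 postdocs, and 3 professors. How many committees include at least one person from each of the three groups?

Total 7-person selections from all 15: C(15,7) = 6435.
Selections missing a whole group: no grad students → C(10,7) = 120; no postdocs → C(8,7) = 8; no professors → C(12,7) = 792.
Add back selections omitting two groups (i.e. drawn from a single group): C(5,7) + C(7,7) + C(3,7) = 1.
By inclusion–exclusion: 6435 − 920 + 1 = 5516.

5516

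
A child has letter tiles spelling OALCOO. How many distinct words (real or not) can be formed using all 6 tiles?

OALCOO has 6 letters with O appearing 3 times.
So there are 6! / (3!) = 120 distinguishable arrangements.

120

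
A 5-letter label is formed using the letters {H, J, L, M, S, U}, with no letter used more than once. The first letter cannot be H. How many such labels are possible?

The first letter has 6−1 = 5 choices (anything except H).
The remaining 4 letters are filled from the other 5 symbols without repetition: 5 × 4 × 3 × 2 = 120.
Total: 5 × 120 = 600.

600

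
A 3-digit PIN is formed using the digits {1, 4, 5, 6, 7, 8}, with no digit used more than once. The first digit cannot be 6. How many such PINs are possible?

100

The first digit has 6−1 = 5 choices (anything except 6).
The remaining 2 digits are filled from the other 5 symbols without repetition: 5 × 4 = 20.
Total: 5 × 20 = 100.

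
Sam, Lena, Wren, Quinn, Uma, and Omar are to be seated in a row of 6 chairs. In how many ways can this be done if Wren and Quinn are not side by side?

Of the 6! = 720 arrangements, those with Wren and Quinn adjacent number 2 × 5! = 240 (treat the pair as a block with 2 internal orders).
Complementary counting: 720 − 240 = 480.

480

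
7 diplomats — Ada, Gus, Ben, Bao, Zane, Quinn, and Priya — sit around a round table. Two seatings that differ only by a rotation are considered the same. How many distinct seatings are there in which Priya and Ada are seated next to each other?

Treat {Priya, Ada} as one unit (2 internal orders) and seat the resulting 6 units around the table: (5)! circular arrangements.
So 2 × (5)! = 2 × 120 = 240.

240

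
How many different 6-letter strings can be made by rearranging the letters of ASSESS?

30

The 6 letters of ASSESS have repeats: S appearing 4 times.
So there are 6! / (4!) = 30 distinguishable arrangements.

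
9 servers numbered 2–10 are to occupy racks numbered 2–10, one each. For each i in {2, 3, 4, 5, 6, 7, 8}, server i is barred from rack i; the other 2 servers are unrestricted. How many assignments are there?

Let Aᵢ (for 2 ≤ i ≤ 8) be the placements that put server i in its forbidden rack. Any j of these fix j positions, leaving (9−j)! ways to fill the rest, and there are C(7,j) ways to pick which j.
By inclusion–exclusion, the number of valid placements is Σ_{j=0}^{7} (−1)^j C(7,j)·(9−j)!.
Computing: 362880 − 282240 + 105840 − 25200 + 4200 − 504 + 42 − 2 = 165016.

165016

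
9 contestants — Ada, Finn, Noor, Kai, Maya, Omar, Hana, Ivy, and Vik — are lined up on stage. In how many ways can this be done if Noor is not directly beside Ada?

There are 9! = 362880 arrangements in all. If Noor and Ada are adjacent, merging them into one block gives 2·(8)! = 80640 arrangements.
So 362880 − 80640 = 282240 arrangements keep them apart.

282240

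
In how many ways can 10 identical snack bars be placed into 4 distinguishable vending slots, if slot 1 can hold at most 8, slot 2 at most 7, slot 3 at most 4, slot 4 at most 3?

136

Ignoring the caps, the number of non-negative solutions to x_1+…+x_4 = 10 is C(13,3) = 286.
Subtract solutions that violate a single cap (substitute x_i' = x_i − (cap_i+1)): x_1 ≥ 9 gives C(4,3) = 4; x_2 ≥ 8 gives C(5,3) = 10; x_3 ≥ 5 gives C(8,3) = 56; x_4 ≥ 4 gives C(9,3) = 84. Together 154.
Add back pairs where two caps are both exceeded: 0 + 0 + 0 + 0 + 0 + 4 = 4.
By inclusion–exclusion the count is 286 − 154 + 4 = 136.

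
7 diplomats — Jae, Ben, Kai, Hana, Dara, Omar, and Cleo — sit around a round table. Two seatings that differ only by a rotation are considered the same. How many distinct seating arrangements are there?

Seat Jae anywhere (absorbing the rotational symmetry), then permute the other 6: (6)! = 720.

720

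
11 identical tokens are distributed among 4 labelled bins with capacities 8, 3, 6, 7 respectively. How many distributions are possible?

180

Ignoring the caps, the number of non-negative solutions to x_1+…+x_4 = 11 is C(14,3) = 364.
Subtract solutions that violate a single cap (substitute x_i' = x_i − (cap_i+1)): x_1 ≥ 9 gives C(5,3) = 10; x_2 ≥ 4 gives C(10,3) = 120; x_3 ≥ 7 gives C(7,3) = 35; x_4 ≥ 8 gives C(6,3) = 20. Together 185.
Add back pairs where two caps are both exceeded: 0 + 0 + 0 + 1 + 0 + 0 = 1.
By inclusion–exclusion the count is 364 − 185 + 1 = 180.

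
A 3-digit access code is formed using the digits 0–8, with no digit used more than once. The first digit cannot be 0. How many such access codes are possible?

The first digit has 9−1 = 8 choices (anything except 0).
The remaining 2 digits are filled from the other 8 symbols without repetition: 8 × 7 = 56.
Total: 8 × 56 = 448.

448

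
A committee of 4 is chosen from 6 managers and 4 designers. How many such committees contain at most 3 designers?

Split by how many designers are chosen (0 through 3).
Sum: C(4,0)·C(6,4) + C(4,1)·C(6,3) + C(4,2)·C(6,2) + C(4,3)·C(6,1) = 15 + 80 + 90 + 24 = 209.

209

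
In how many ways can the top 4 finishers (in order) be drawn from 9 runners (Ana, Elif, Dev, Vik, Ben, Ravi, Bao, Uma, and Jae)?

This is an ordered selection of 4 from 9: P(9,4).
That gives 9 × 8 × 7 × 6 = 3024.

3024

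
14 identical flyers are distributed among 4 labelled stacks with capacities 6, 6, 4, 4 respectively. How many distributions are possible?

Ignoring the caps, the number of non-negative solutions to x_1+…+x_4 = 14 is C(17,3) = 680.
Subtract solutions that violate a single cap (substitute x_i' = x_i − (cap_i+1)): x_1 ≥ 7 gives C(10,3) = 120; x_2 ≥ 7 gives C(10,3) = 120; x_3 ≥ 5 gives C(12,3) = 220; x_4 ≥ 5 gives C(12,3) = 220. Together 680.
Add back pairs where two caps are both exceeded: 1 + 10 + 10 + 10 + 10 + 35 = 76.
By inclusion–exclusion the count is 680 − 680 + 76 = 76.

76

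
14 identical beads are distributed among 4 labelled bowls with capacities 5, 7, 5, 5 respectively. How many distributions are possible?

Ignoring the caps, the number of non-negative solutions to x_1+…+x_4 = 14 is C(17,3) = 680.
Subtract solutions that violate a single cap (substitute x_i' = x_i − (cap_i+1)): x_1 ≥ 6 gives C(11,3) = 165; x_2 ≥ 8 gives C(9,3) = 84; x_3 ≥ 6 gives C(11,3) = 165; x_4 ≥ 6 gives C(11,3) = 165. Together 579.
Add back pairs where two caps are both exceeded: 1 + 10 + 10 + 1 + 1 + 10 = 33.
By inclusion–exclusion the count is 680 − 579 + 33 = 134.

134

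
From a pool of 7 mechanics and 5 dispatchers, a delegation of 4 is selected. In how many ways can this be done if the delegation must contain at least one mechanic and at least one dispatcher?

Total 4-person selections from all 12: C(12,4) = 495.
Subtract selections that omit an entire group: no mechanics → C(5,4) = 5; no dispatchers → C(7,4) = 35.
Both groups omitted at once is impossible, so 495 − 40 = 455.

455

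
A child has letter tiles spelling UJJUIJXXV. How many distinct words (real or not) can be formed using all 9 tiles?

15120

UJJUIJXXV has 9 letters with J appearing 3 times, U appearing twice, and X appearing twice.
Dividing 9! = 362880 by 3!·2!·2! = 24 for the repeated letters gives 15120.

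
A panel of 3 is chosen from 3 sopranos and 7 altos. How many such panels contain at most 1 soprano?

Split by how many sopranos are chosen (0 through 1).
Sum: C(3,0)·C(7,3) + C(3,1)·C(7,2) = 35 + 63 = 98.

98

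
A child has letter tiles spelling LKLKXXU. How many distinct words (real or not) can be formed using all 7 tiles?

630

LKLKXXU has 7 letters with K appearing twice, L appearing twice, and X appearing twice.
The number of distinct arrangements is 7!/(2!·2!·2!) = 5040/8 = 630.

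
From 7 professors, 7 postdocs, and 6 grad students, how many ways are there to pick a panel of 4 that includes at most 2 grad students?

4550

Split by how many grad students are chosen (0 through 2).
Sum: C(6,0)·C(14,4) + C(6,1)·C(14,3) + C(6,2)·C(14,2) = 1001 + 2184 + 1365 = 4550.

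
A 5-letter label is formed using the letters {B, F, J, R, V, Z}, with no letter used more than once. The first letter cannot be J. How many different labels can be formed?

600

The first letter has 6−1 = 5 choices (anything except J).
The remaining 4 letters are filled from the other 5 symbols without repetition: 5 × 4 × 3 × 2 = 120.
Total: 5 × 120 = 600.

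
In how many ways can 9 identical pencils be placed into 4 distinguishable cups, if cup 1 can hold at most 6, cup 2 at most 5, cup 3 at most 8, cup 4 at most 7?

185

Ignoring the caps, the number of non-negative solutions to x_1+…+x_4 = 9 is C(12,3) = 220.
Subtract solutions that violate a single cap (substitute x_i' = x_i − (cap_i+1)): x_1 ≥ 7 gives C(5,3) = 10; x_2 ≥ 6 gives C(6,3) = 20; x_3 ≥ 9 gives C(3,3) = 1; x_4 ≥ 8 gives C(4,3) = 4. Together 35.
No two caps can be exceeded simultaneously, so the pair terms are all 0.
By inclusion–exclusion the count is 220 − 35 + 0 = 185.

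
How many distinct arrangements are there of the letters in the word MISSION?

1260

Letter multiplicities in MISSION: I×2, M×1, N×1, O×1, S×2.
Dividing 7! = 5040 by 2!·2! = 4 for the repeated letters gives 1260.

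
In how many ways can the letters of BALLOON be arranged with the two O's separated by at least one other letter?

There are 7!/(2!·2!) = 1260 arrangements of BALLOON in total.
If the two O's are adjacent, glue them into one block, leaving 6 items to arrange: (6)!/(2!) = 360 ways.
Hence 1260 − 360 = 900.

900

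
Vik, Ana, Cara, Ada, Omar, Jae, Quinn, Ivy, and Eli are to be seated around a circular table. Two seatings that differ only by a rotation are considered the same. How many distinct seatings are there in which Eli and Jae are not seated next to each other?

All circular seatings of 9 people number (8)! = 40320.
Those with Eli next to Jae: fuse the pair into one unit and seat 8 units around a circle — 2·(7)! = 10080.
Subtracting, 40320 − 10080 = 30240.

30240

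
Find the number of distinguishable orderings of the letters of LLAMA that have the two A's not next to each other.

Total arrangements of LLAMA: 5!/(2!·2!) = 30.
Arrangements with the A's together: treat AA as one letter, giving (4)!/(2!) = 12.
Hence 30 − 12 = 18.

18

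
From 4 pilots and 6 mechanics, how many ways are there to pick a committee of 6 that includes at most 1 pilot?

25

Split by how many pilots are chosen (0 through 1).
Sum: C(4,0)·C(6,6) + C(4,1)·C(6,5) = 1 + 24 = 25.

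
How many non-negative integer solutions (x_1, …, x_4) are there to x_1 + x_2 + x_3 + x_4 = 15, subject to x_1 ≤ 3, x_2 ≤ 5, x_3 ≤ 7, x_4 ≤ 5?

By stars and bars, unrestricted non-negative solutions to x_1+…+x_4 = 15 number C(15+3,3) = 816.
Subtract solutions that violate a single cap (substitute x_i' = x_i − (cap_i+1)): x_1 ≥ 4 gives C(14,3) = 364; x_2 ≥ 6 gives C(12,3) = 220; x_3 ≥ 8 gives C(10,3) = 120; x_4 ≥ 6 gives C(12,3) = 220. Together 924.
Add back pairs where two caps are both exceeded: 56 + 20 + 56 + 4 + 20 + 4 = 160.
By inclusion–exclusion the count is 816 − 924 + 160 = 52.

52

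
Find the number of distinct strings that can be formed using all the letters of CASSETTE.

5040

CASSETTE has 8 letters with E appearing twice, S appearing twice, and T appearing twice.
The number of distinct arrangements is 8!/(2!·2!·2!) = 40320/8 = 5040.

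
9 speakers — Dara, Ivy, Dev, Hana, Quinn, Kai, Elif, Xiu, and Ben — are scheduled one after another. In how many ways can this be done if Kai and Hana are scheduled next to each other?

80640

Glue Kai and Hana into one block (2 internal orders), leaving 8 units to arrange in a row.
That gives 2 × 8! = 2 × 40320 = 80640.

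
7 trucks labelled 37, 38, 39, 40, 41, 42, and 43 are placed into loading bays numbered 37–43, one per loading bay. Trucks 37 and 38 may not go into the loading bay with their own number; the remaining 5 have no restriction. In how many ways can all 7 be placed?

3720

Let Aᵢ (for i ∈ {37, 38}) be the placements that put truck i in its forbidden loading bay. Any j of these fix j positions, leaving (7−j)! ways to fill the rest, and there are C(2,j) ways to pick which j.
By inclusion–exclusion, the number of valid placements is Σ_{j=0}^{2} (−1)^j C(2,j)·(7−j)!.
Computing: 5040 − 1440 + 120 = 3720.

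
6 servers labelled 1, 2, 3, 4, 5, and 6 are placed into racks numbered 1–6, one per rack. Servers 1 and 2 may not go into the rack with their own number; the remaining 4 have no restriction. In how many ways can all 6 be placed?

504

Let Aᵢ (for i ∈ {1, 2}) be the placements that put server i in its forbidden rack. Any j of these fix j positions, leaving (6−j)! ways to fill the rest, and there are C(2,j) ways to pick which j.
By inclusion–exclusion, the number of valid placements is Σ_{j=0}^{2} (−1)^j C(2,j)·(6−j)!.
Computing: 720 − 240 + 24 = 504.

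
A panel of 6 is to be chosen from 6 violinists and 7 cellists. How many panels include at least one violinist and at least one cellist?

1708

Total 6-person selections from all 13: C(13,6) = 1716.
Subtract selections that omit an entire group: no violinists → C(7,6) = 7; no cellists → C(6,6) = 1.
Both groups omitted at once is impossible, so 1716 − 8 = 1708.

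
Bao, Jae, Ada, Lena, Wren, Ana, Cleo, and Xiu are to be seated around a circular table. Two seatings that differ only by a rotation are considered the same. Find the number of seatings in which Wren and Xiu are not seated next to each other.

3600

All circular seatings of 8 people number (7)! = 5040.
Seatings with Wren beside Xiu: treat them as a block with 2 internal orders, giving 2 × (6)! = 1440.
Subtracting, 5040 − 1440 = 3600.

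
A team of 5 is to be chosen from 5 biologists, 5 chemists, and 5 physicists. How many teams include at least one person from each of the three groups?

Total 5-person selections from all 15: C(15,5) = 3003.
Subtract selections that omit an entire group: no biologists → C(10,5) = 252; no chemists → C(10,5) = 252; no physicists → C(10,5) = 252.
Add back selections omitting two groups (i.e. drawn from a single group): C(5,5) + C(5,5) + C(5,5) = 3.
By inclusion–exclusion: 3003 − 756 + 3 = 2250.

2250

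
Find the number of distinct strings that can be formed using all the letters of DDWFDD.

DDWFDD has 6 letters with D appearing 4 times.
The number of distinct arrangements is 6!/(4!) = 720/24 = 30.

30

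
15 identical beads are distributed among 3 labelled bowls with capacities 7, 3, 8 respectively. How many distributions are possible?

By stars and bars, unrestricted non-negative solutions to x_1+…+x_3 = 15 number C(15+2,2) = 136.
Subtract solutions that violate a single cap (substitute x_i' = x_i − (cap_i+1)): x_1 ≥ 8 gives C(9,2) = 36; x_2 ≥ 4 gives C(13,2) = 78; x_3 ≥ 9 gives C(8,2) = 28. Together 142.
Add back pairs where two caps are both exceeded: 10 + 0 + 6 = 16.
By inclusion–exclusion the count is 136 − 142 + 16 = 10.

10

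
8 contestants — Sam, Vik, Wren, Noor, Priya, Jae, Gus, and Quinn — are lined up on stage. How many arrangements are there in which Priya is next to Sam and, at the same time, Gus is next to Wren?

Treat {Priya,Sam} as one block (2 orders) and {Gus,Wren} as another (2 orders).
That leaves 6 units to arrange: 2 × 2 × 6! = 4 × 720 = 2880.

2880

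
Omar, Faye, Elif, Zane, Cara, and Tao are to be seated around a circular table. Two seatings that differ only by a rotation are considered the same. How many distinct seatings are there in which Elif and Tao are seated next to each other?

48

Glue Elif and Tao into a block (2 internal orders). Seating 5 units around a circle gives (4)! arrangements.
So 2 × (4)! = 2 × 24 = 48.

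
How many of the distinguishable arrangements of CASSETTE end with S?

1260

Fix S in the last position and arrange the remaining 7 letters.
Those 7 letters have E appearing twice and T appearing twice, giving (7)!/(2!·2!) = 1260.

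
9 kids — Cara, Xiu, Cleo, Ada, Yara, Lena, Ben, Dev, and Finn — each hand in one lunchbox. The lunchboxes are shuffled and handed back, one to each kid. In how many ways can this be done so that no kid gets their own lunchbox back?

Let Aᵢ be the assignments in which kid i gets their own lunchbox. We want the size of the complement of A₁∪…∪A_9.
By inclusion–exclusion this is Σ_{j=0}^{9} (−1)^j C(9,j)·(9−j)!.
Computing: 362880 − 362880 + 181440 − 60480 + 15120 − 3024 + 504 − 72 + 9 − 1 = 133496.

133496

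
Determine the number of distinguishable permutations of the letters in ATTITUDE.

6720

Letter multiplicities in ATTITUDE: A×1, D×1, E×1, I×1, T×3, U×1.
The number of distinct arrangements is 8!/(3!) = 40320/6 = 6720.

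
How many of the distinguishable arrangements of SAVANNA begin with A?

With the first slot taken by A, it remains to arrange the other 6 letters (SVANNA).
Those 6 letters have A appearing twice and N appearing twice, giving (6)!/(2!·2!) = 180.

180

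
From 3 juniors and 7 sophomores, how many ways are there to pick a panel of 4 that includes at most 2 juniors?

203

Split by how many juniors are chosen (0 through 2).
Sum: C(3,0)·C(7,4) + C(3,1)·C(7,3) + C(3,2)·C(7,2) = 35 + 105 + 63 = 203.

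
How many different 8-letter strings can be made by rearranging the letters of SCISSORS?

Letter multiplicities in SCISSORS: C×1, I×1, O×1, R×1, S×4.
The number of distinct arrangements is 8!/(4!) = 40320/24 = 1680.

1680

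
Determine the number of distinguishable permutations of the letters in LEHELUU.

The 7 letters of LEHELUU have repeats: E appearing twice, L appearing twice, and U appearing twice.
Dividing 7! = 5040 by 2!·2!·2! = 8 for the repeated letters gives 630.

630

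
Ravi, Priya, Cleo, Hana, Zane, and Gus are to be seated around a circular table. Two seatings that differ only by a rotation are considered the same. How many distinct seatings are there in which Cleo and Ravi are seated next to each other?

Treat {Cleo, Ravi} as one unit (2 internal orders) and seat the resulting 5 units around the table: (4)! circular arrangements.
So 2 × (4)! = 2 × 24 = 48.

48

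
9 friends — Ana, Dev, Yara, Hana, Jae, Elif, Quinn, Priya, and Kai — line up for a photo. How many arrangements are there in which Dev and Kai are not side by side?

There are 9! = 362880 arrangements in all. If Dev and Kai are adjacent, merging them into one block gives 2·(8)! = 80640 arrangements.
So 362880 − 80640 = 282240 arrangements keep them apart.

282240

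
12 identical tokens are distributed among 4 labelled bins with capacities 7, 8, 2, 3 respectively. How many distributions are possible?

77

Without the upper bounds there are C(15,3) = 455 ways to split 12 among 4 bins.
Subtract solutions that violate a single cap (substitute x_i' = x_i − (cap_i+1)): x_1 ≥ 8 gives C(7,3) = 35; x_2 ≥ 9 gives C(6,3) = 20; x_3 ≥ 3 gives C(12,3) = 220; x_4 ≥ 4 gives C(11,3) = 165. Together 440.
Add back pairs where two caps are both exceeded: 0 + 4 + 1 + 1 + 0 + 56 = 62.
By inclusion–exclusion the count is 455 − 440 + 62 = 77.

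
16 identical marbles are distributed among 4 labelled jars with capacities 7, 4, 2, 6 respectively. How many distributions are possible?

19

Without the upper bounds there are C(19,3) = 969 ways to split 16 among 4 jars.
Subtract solutions that violate a single cap (substitute x_i' = x_i − (cap_i+1)): x_1 ≥ 8 gives C(11,3) = 165; x_2 ≥ 5 gives C(14,3) = 364; x_3 ≥ 3 gives C(16,3) = 560; x_4 ≥ 7 gives C(12,3) = 220. Together 1309.
Add back pairs where two caps are both exceeded: 20 + 56 + 4 + 165 + 35 + 84 = 364.
Subtract triples: 1 + 0 + 0 + 4 = 5.
By inclusion–exclusion the count is 969 − 1309 + 364 − 5 = 19.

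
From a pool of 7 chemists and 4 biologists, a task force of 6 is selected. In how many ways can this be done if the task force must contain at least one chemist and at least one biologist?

455

Unrestricted: C(11,6) = 462 ways to pick any 6 of the 11.
Subtract selections that omit an entire group: no chemists → C(4,6) = 0; no biologists → C(7,6) = 7.
Both groups omitted at once is impossible, so 462 − 7 = 455.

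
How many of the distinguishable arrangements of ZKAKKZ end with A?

Fix A in the last position and arrange the remaining 5 letters.
Those 5 letters have K appearing 3 times and Z appearing twice, giving (5)!/(3!·2!) = 10.

10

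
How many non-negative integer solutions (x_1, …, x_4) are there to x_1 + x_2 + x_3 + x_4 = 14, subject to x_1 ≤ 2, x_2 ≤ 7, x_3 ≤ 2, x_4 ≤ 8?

36

Ignoring the caps, the number of non-negative solutions to x_1+…+x_4 = 14 is C(17,3) = 680.
Subtract solutions that violate a single cap (substitute x_i' = x_i − (cap_i+1)): x_1 ≥ 3 gives C(14,3) = 364; x_2 ≥ 8 gives C(9,3) = 84; x_3 ≥ 3 gives C(14,3) = 364; x_4 ≥ 9 gives C(8,3) = 56. Together 868.
Add back pairs where two caps are both exceeded: 20 + 165 + 10 + 20 + 0 + 10 = 225.
Subtract triples: 1 + 0 + 0 + 0 = 1.
By inclusion–exclusion the count is 680 − 868 + 225 − 1 = 36.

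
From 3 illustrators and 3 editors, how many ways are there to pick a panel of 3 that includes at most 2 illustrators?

Split by how many illustrators are chosen (0 through 2).
Sum: C(3,0)·C(3,3) + C(3,1)·C(3,2) + C(3,2)·C(3,1) = 1 + 9 + 9 = 19.

19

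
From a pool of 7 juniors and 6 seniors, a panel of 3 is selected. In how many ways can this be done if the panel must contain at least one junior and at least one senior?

Total 3-person selections from all 13: C(13,3) = 286.
Selections missing a whole group: no juniors → C(6,3) = 20; no seniors → C(7,3) = 35.
Both groups omitted at once is impossible, so 286 − 55 = 231.

231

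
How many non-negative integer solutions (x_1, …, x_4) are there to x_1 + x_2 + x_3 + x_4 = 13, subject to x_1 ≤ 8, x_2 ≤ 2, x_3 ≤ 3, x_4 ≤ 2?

10

Ignoring the caps, the number of non-negative solutions to x_1+…+x_4 = 13 is C(16,3) = 560.
Subtract solutions that violate a single cap (substitute x_i' = x_i − (cap_i+1)): x_1 ≥ 9 gives C(7,3) = 35; x_2 ≥ 3 gives C(13,3) = 286; x_3 ≥ 4 gives C(12,3) = 220; x_4 ≥ 3 gives C(13,3) = 286. Together 827.
Add back pairs where two caps are both exceeded: 4 + 1 + 4 + 84 + 120 + 84 = 297.
Subtract triples: 0 + 0 + 0 + 20 = 20.
By inclusion–exclusion the count is 560 − 827 + 297 − 20 = 10.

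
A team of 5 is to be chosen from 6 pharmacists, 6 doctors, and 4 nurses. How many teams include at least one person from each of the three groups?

3084

With no constraint there are C(16,5) = 4368 possible selections.
Subtract selections that omit an entire group: no pharmacists → C(10,5) = 252; no doctors → C(10,5) = 252; no nurses → C(12,5) = 792.
Add back selections omitting two groups (i.e. drawn from a single group): C(6,5) + C(6,5) + C(4,5) = 12.
By inclusion–exclusion: 4368 − 1296 + 12 = 3084.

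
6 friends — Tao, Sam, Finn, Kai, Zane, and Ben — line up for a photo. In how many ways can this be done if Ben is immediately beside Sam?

240

Treat {Ben, Sam} as a single unit. There are 5 units to order, and the pair itself can be ordered 2 ways.
That gives 2 × 5! = 2 × 120 = 240.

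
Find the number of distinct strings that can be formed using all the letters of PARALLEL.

PARALLEL has 8 letters with A appearing twice and L appearing 3 times.
Dividing 8! = 40320 by 3!·2! = 12 for the repeated letters gives 3360.

3360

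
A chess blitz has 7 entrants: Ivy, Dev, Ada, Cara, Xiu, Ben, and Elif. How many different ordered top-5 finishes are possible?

2520

This is an ordered selection of 5 from 7: P(7,5).
That gives 7 × 6 × 5 × 4 × 3 = 2520.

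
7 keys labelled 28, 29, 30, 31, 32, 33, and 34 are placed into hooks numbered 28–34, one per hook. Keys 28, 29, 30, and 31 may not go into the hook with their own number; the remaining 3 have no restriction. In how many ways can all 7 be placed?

2790

Let Aᵢ (for 28 ≤ i ≤ 31) be the placements that put key i in its forbidden hook. Any j of these fix j positions, leaving (7−j)! ways to fill the rest, and there are C(4,j) ways to pick which j.
By inclusion–exclusion, the number of valid placements is Σ_{j=0}^{4} (−1)^j C(4,j)·(7−j)!.
Computing: 5040 − 2880 + 720 − 96 + 6 = 2790.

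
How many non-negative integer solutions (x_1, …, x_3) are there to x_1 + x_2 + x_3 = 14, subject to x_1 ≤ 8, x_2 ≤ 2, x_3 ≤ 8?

By stars and bars, unrestricted non-negative solutions to x_1+…+x_3 = 14 number C(14+2,2) = 120.
Subtract solutions that violate a single cap (substitute x_i' = x_i − (cap_i+1)): x_1 ≥ 9 gives C(7,2) = 21; x_2 ≥ 3 gives C(13,2) = 78; x_3 ≥ 9 gives C(7,2) = 21. Together 120.
Add back pairs where two caps are both exceeded: 6 + 0 + 6 = 12.
By inclusion–exclusion the count is 120 − 120 + 12 = 12.

12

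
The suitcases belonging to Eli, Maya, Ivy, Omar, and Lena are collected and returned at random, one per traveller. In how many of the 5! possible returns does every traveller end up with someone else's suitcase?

44

Count assignments avoiding every fixed point. For any j of the 5 travellers fixed to their own suitcase, the other 5−j can be arranged in (5−j)! ways.
By inclusion–exclusion this is Σ_{j=0}^{5} (−1)^j C(5,j)·(5−j)!.
Computing: 120 − 120 + 60 − 20 + 5 − 1 = 44.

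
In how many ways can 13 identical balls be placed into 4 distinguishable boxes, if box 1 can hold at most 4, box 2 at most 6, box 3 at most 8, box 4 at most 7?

225

Ignoring the caps, the number of non-negative solutions to x_1+…+x_4 = 13 is C(16,3) = 560.
Subtract solutions that violate a single cap (substitute x_i' = x_i − (cap_i+1)): x_1 ≥ 5 gives C(11,3) = 165; x_2 ≥ 7 gives C(9,3) = 84; x_3 ≥ 9 gives C(7,3) = 35; x_4 ≥ 8 gives C(8,3) = 56. Together 340.
Add back pairs where two caps are both exceeded: 4 + 0 + 1 + 0 + 0 + 0 = 5.
By inclusion–exclusion the count is 560 − 340 + 5 = 225.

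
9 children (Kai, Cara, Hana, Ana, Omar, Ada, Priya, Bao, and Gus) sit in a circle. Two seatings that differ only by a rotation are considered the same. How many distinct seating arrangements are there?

40320

Around a circle, 9 distinct people have 9!/9 = (8)! = 40320 rotationally distinct seatings.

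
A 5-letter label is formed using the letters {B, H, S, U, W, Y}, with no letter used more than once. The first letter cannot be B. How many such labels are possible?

The first letter has 6−1 = 5 choices (anything except B).
The remaining 4 letters are filled from the other 5 symbols without repetition: 5 × 4 × 3 × 2 = 120.
Total: 5 × 120 = 600.

600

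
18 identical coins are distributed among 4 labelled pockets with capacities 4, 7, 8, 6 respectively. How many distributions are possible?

109

Without the upper bounds there are C(21,3) = 1330 ways to split 18 among 4 pockets.
Subtract solutions that violate a single cap (substitute x_i' = x_i − (cap_i+1)): x_1 ≥ 5 gives C(16,3) = 560; x_2 ≥ 8 gives C(13,3) = 286; x_3 ≥ 9 gives C(12,3) = 220; x_4 ≥ 7 gives C(14,3) = 364. Together 1430.
Add back pairs where two caps are both exceeded: 56 + 35 + 84 + 4 + 20 + 10 = 209.
By inclusion–exclusion the count is 1330 − 1430 + 209 = 109.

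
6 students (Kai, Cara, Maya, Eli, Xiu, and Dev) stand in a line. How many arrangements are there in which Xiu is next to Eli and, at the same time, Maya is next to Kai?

Treat {Xiu,Eli} as one block (2 orders) and {Maya,Kai} as another (2 orders).
That leaves 4 units to arrange: 2 × 2 × 4! = 4 × 24 = 96.

96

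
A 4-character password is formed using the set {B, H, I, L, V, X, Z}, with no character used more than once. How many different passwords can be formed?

840

This is a permutation of 4 out of 7: P(7,4) = 7!/3!.
7 × 6 × 5 × 4 = 840.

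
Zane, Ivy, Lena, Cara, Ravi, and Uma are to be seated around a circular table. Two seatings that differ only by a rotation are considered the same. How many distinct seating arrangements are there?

Seat Zane anywhere (absorbing the rotational symmetry), then permute the other 5: (5)! = 120.

120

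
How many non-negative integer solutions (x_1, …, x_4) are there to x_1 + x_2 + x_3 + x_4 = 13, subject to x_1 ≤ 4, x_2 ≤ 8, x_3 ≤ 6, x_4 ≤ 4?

Without the upper bounds there are C(16,3) = 560 ways to split 13 among 4 variables.
Subtract solutions that violate a single cap (substitute x_i' = x_i − (cap_i+1)): x_1 ≥ 5 gives C(11,3) = 165; x_2 ≥ 9 gives C(7,3) = 35; x_3 ≥ 7 gives C(9,3) = 84; x_4 ≥ 5 gives C(11,3) = 165. Together 449.
Add back pairs where two caps are both exceeded: 0 + 4 + 20 + 0 + 0 + 4 = 28.
By inclusion–exclusion the count is 560 − 449 + 28 = 139.

139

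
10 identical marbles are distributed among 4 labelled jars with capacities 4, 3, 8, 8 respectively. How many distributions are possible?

142

Without the upper bounds there are C(13,3) = 286 ways to split 10 among 4 jars.
Subtract solutions that violate a single cap (substitute x_i' = x_i − (cap_i+1)): x_1 ≥ 5 gives C(8,3) = 56; x_2 ≥ 4 gives C(9,3) = 84; x_3 ≥ 9 gives C(4,3) = 4; x_4 ≥ 9 gives C(4,3) = 4. Together 148.
Add back pairs where two caps are both exceeded: 4 + 0 + 0 + 0 + 0 + 0 = 4.
By inclusion–exclusion the count is 286 − 148 + 4 = 142.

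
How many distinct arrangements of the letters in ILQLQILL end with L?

210

Fix L in the last position and arrange the remaining 7 letters.
Those 7 letters have I appearing twice, L appearing 3 times, and Q appearing twice, giving (7)!/(3!·2!·2!) = 210.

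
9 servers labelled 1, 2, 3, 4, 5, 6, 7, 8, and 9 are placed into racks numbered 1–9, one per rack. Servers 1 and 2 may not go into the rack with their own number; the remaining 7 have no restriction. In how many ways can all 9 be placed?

287280

Let Aᵢ (for i ∈ {1, 2}) be the placements that put server i in its forbidden rack. Any j of these fix j positions, leaving (9−j)! ways to fill the rest, and there are C(2,j) ways to pick which j.
By inclusion–exclusion, the number of valid placements is Σ_{j=0}^{2} (−1)^j C(2,j)·(9−j)!.
Computing: 362880 − 80640 + 5040 = 287280.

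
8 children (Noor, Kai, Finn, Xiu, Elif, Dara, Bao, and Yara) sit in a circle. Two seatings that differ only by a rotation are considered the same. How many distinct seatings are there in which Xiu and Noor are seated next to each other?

1440

Glue Xiu and Noor into a block (2 internal orders). Seating 7 units around a circle gives (6)! arrangements.
So 2 × (6)! = 2 × 720 = 1440.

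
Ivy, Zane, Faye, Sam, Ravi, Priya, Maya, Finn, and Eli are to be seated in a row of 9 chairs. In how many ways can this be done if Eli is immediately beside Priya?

Treat {Eli, Priya} as a single unit. There are 8 units to order, and the pair itself can be ordered 2 ways.
So the count is 2·(8)! = 80640.

80640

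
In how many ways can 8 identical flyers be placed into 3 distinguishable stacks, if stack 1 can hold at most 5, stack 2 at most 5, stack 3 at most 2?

Ignoring the caps, the number of non-negative solutions to x_1+…+x_3 = 8 is C(10,2) = 45.
Subtract solutions that violate a single cap (substitute x_i' = x_i − (cap_i+1)): x_1 ≥ 6 gives C(4,2) = 6; x_2 ≥ 6 gives C(4,2) = 6; x_3 ≥ 3 gives C(7,2) = 21. Together 33.
No two caps can be exceeded simultaneously, so the pair terms are all 0.
By inclusion–exclusion the count is 45 − 33 + 0 = 12.

12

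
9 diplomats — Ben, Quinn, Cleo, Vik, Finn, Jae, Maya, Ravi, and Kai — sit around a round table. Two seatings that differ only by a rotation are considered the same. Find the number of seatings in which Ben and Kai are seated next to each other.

Treat {Ben, Kai} as one unit (2 internal orders) and seat the resulting 8 units around the table: (7)! circular arrangements.
So 2 × (7)! = 2 × 5040 = 10080.

10080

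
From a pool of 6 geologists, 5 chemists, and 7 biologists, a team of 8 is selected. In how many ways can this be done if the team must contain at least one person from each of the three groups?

41811

Unrestricted: C(18,8) = 43758 ways to pick any 8 of the 18.
Subtract selections that omit an entire group: no geologists → C(12,8) = 495; no chemists → C(13,8) = 1287; no biologists → C(11,8) = 165.
Add back selections omitting two groups (i.e. drawn from a single group): C(6,8) + C(5,8) + C(7,8) = 0.
By inclusion–exclusion: 43758 − 1947 + 0 = 41811.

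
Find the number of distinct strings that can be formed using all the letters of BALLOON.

1260

The 7 letters of BALLOON have repeats: L appearing twice and O appearing twice.
So there are 7! / (2!·2!) = 1260 distinguishable arrangements.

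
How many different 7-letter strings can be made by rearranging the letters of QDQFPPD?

The 7 letters of QDQFPPD have repeats: D appearing twice, P appearing twice, and Q appearing twice.
Dividing 7! = 5040 by 2!·2!·2! = 8 for the repeated letters gives 630.

630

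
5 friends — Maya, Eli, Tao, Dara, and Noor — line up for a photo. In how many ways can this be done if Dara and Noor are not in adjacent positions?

72

Of the 5! = 120 arrangements, those with Dara and Noor adjacent number 2 × 4! = 48 (treat the pair as a block with 2 internal orders).
So 120 − 48 = 72 arrangements keep them apart.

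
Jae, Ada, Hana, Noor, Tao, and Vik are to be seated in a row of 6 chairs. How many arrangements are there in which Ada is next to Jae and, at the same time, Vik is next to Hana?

96

Treat {Ada,Jae} as one block (2 orders) and {Vik,Hana} as another (2 orders).
That leaves 4 units to arrange: 2 × 2 × 4! = 4 × 24 = 96.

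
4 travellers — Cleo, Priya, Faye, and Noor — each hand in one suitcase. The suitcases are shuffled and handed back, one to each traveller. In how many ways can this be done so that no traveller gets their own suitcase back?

Let Aᵢ be the assignments in which traveller i gets their own suitcase. We want the size of the complement of A₁∪…∪A_4.
By inclusion–exclusion this is Σ_{j=0}^{4} (−1)^j C(4,j)·(4−j)!.
Computing: 24 − 24 + 12 − 4 + 1 = 9.

9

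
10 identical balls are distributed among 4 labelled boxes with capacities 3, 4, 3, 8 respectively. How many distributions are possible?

76

By stars and bars, unrestricted non-negative solutions to x_1+…+x_4 = 10 number C(10+3,3) = 286.
Subtract solutions that violate a single cap (substitute x_i' = x_i − (cap_i+1)): x_1 ≥ 4 gives C(9,3) = 84; x_2 ≥ 5 gives C(8,3) = 56; x_3 ≥ 4 gives C(9,3) = 84; x_4 ≥ 9 gives C(4,3) = 4. Together 228.
Add back pairs where two caps are both exceeded: 4 + 10 + 0 + 4 + 0 + 0 = 18.
By inclusion–exclusion the count is 286 − 228 + 18 = 76.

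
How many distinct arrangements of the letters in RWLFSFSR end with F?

1260

With the last slot taken by F, it remains to arrange the other 7 letters (RWLSFSR).
Those 7 letters have R appearing twice and S appearing twice, giving (7)!/(2!·2!) = 1260.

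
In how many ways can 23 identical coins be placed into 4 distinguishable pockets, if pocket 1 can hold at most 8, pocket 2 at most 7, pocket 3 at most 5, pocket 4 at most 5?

Without the upper bounds there are C(26,3) = 2600 ways to split 23 among 4 pockets.
Subtract solutions that violate a single cap (substitute x_i' = x_i − (cap_i+1)): x_1 ≥ 9 gives C(17,3) = 680; x_2 ≥ 8 gives C(18,3) = 816; x_3 ≥ 6 gives C(20,3) = 1140; x_4 ≥ 6 gives C(20,3) = 1140. Together 3776.
Add back pairs where two caps are both exceeded: 84 + 165 + 165 + 220 + 220 + 364 = 1218.
Subtract triples: 1 + 1 + 10 + 20 = 32.
By inclusion–exclusion the count is 2600 − 3776 + 1218 − 32 = 10.

10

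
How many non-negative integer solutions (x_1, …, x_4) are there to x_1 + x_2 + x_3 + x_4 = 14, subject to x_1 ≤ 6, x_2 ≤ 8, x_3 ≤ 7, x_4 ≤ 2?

121

Without the upper bounds there are C(17,3) = 680 ways to split 14 among 4 variables.
Subtract solutions that violate a single cap (substitute x_i' = x_i − (cap_i+1)): x_1 ≥ 7 gives C(10,3) = 120; x_2 ≥ 9 gives C(8,3) = 56; x_3 ≥ 8 gives C(9,3) = 84; x_4 ≥ 3 gives C(14,3) = 364. Together 624.
Add back pairs where two caps are both exceeded: 0 + 0 + 35 + 0 + 10 + 20 = 65.
By inclusion–exclusion the count is 680 − 624 + 65 = 121.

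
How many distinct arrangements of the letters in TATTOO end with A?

With the last slot taken by A, it remains to arrange the other 5 letters (TTTOO).
Those 5 letters have O appearing twice and T appearing 3 times, giving (5)!/(3!·2!) = 10.

10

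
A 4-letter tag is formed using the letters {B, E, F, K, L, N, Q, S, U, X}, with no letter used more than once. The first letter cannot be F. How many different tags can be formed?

4536

The first letter has 10−1 = 9 choices (anything except F).
The remaining 3 letters are filled from the other 9 symbols without repetition: 9 × 8 × 7 = 504.
Total: 9 × 504 = 4536.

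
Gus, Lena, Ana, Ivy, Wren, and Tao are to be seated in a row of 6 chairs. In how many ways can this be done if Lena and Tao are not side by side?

There are 6! = 720 arrangements in all. If Lena and Tao are adjacent, merging them into one block gives 2·(5)! = 240 arrangements.
So 720 − 240 = 480 arrangements keep them apart.

480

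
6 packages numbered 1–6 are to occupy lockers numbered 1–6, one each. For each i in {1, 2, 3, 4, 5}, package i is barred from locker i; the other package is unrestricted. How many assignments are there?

Let Aᵢ (for 1 ≤ i ≤ 5) be the placements that put package i in its forbidden locker. Any j of these fix j positions, leaving (6−j)! ways to fill the rest, and there are C(5,j) ways to pick which j.
By inclusion–exclusion, the number of valid placements is Σ_{j=0}^{5} (−1)^j C(5,j)·(6−j)!.
Computing: 720 − 600 + 240 − 60 + 10 − 1 = 309.

309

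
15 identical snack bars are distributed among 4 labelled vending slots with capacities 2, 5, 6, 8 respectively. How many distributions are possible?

63

Without the upper bounds there are C(18,3) = 816 ways to split 15 among 4 vending slots.
Subtract solutions that violate a single cap (substitute x_i' = x_i − (cap_i+1)): x_1 ≥ 3 gives C(15,3) = 455; x_2 ≥ 6 gives C(12,3) = 220; x_3 ≥ 7 gives C(11,3) = 165; x_4 ≥ 9 gives C(9,3) = 84. Together 924.
Add back pairs where two caps are both exceeded: 84 + 56 + 20 + 10 + 1 + 0 = 171.
By inclusion–exclusion the count is 816 − 924 + 171 = 63.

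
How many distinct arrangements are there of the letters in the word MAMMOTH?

840

MAMMOTH has 7 letters with M appearing 3 times.
The number of distinct arrangements is 7!/(3!) = 5040/6 = 840.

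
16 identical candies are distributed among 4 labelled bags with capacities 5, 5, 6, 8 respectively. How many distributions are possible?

141

By stars and bars, unrestricted non-negative solutions to x_1+…+x_4 = 16 number C(16+3,3) = 969.
Subtract solutions that violate a single cap (substitute x_i' = x_i − (cap_i+1)): x_1 ≥ 6 gives C(13,3) = 286; x_2 ≥ 6 gives C(13,3) = 286; x_3 ≥ 7 gives C(12,3) = 220; x_4 ≥ 9 gives C(10,3) = 120. Together 912.
Add back pairs where two caps are both exceeded: 35 + 20 + 4 + 20 + 4 + 1 = 84.
By inclusion–exclusion the count is 969 − 912 + 84 = 141.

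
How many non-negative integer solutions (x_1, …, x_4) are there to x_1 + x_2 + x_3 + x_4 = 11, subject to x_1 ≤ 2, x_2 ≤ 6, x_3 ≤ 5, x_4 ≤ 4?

Ignoring the caps, the number of non-negative solutions to x_1+…+x_4 = 11 is C(14,3) = 364.
Subtract solutions that violate a single cap (substitute x_i' = x_i − (cap_i+1)): x_1 ≥ 3 gives C(11,3) = 165; x_2 ≥ 7 gives C(7,3) = 35; x_3 ≥ 6 gives C(8,3) = 56; x_4 ≥ 5 gives C(9,3) = 84. Together 340.
Add back pairs where two caps are both exceeded: 4 + 10 + 20 + 0 + 0 + 1 = 35.
By inclusion–exclusion the count is 364 − 340 + 35 = 59.

59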